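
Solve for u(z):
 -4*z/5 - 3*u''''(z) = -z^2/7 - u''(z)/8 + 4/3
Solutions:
 u(z) = C1 + C2*z + C3*exp(-sqrt(6)*z/12) + C4*exp(sqrt(6)*z/12) - 2*z^4/21 + 16*z^3/15 - 464*z^2/21


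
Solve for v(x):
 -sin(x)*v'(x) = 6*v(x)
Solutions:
 v(x) = C1*(cos(x)^3 + 3*cos(x)^2 + 3*cos(x) + 1)/(cos(x)^3 - 3*cos(x)^2 + 3*cos(x) - 1)


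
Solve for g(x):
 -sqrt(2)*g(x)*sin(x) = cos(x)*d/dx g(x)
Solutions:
 g(x) = C1*cos(x)^(sqrt(2))


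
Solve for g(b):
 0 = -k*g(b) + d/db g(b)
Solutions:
 g(b) = C1*exp(b*k)


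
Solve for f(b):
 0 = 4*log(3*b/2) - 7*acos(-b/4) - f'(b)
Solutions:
 f(b) = C1 + 4*b*log(b) - 7*b*acos(-b/4) - 4*b - 4*b*log(2) + 4*b*log(3) - 7*sqrt(16 - b^2)


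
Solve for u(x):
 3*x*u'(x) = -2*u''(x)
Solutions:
 u(x) = C1 + C2*erf(sqrt(3)*x/2)


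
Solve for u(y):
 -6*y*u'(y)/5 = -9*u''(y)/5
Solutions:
 u(y) = C1 + C2*erfi(sqrt(3)*y/3)


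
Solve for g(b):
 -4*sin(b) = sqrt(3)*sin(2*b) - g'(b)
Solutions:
 g(b) = C1 + sqrt(3)*sin(b)^2 - 4*cos(b)


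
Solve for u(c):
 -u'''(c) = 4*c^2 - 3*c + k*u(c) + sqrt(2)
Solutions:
 u(c) = C1*exp(c*(-k)^(1/3)) + C2*exp(c*(-k)^(1/3)*(-1 + sqrt(3)*I)/2) + C3*exp(-c*(-k)^(1/3)*(1 + sqrt(3)*I)/2) - 4*c^2/k + 3*c/k - sqrt(2)/k


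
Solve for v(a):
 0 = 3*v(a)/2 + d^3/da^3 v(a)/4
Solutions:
 v(a) = C3*exp(-6^(1/3)*a) + (C1*sin(2^(1/3)*3^(5/6)*a/2) + C2*cos(2^(1/3)*3^(5/6)*a/2))*exp(6^(1/3)*a/2)


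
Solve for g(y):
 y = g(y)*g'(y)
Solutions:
 g(y) = -sqrt(C1 + y^2)
 g(y) = sqrt(C1 + y^2)


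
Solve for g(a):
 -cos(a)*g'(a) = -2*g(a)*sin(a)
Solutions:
 g(a) = C1/cos(a)^2


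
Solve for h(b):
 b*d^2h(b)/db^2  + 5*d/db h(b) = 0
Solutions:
 h(b) = C1 + C2/b^4


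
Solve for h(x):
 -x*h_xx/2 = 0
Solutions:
 h(x) = C1 + C2*x


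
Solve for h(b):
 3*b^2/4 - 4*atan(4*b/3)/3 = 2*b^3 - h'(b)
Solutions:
 h(b) = C1 + b^4/2 - b^3/4 + 4*b*atan(4*b/3)/3 - log(16*b^2 + 9)/2


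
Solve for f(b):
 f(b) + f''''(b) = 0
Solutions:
 f(b) = (C1*sin(sqrt(2)*b/2) + C2*cos(sqrt(2)*b/2))*exp(-sqrt(2)*b/2) + (C3*sin(sqrt(2)*b/2) + C4*cos(sqrt(2)*b/2))*exp(sqrt(2)*b/2)


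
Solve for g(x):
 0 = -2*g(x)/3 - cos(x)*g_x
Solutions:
 g(x) = C1*(sin(x) - 1)^(1/3)/(sin(x) + 1)^(1/3)


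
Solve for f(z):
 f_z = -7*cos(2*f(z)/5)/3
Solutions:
 7*z/3 - 5*log(sin(2*f(z)/5) - 1)/4 + 5*log(sin(2*f(z)/5) + 1)/4 = C1


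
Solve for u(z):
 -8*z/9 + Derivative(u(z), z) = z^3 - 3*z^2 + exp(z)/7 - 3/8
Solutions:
 u(z) = C1 + z^4/4 - z^3 + 4*z^2/9 - 3*z/8 + exp(z)/7


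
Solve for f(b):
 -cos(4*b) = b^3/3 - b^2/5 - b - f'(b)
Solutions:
 f(b) = C1 + b^4/12 - b^3/15 - b^2/2 + sin(4*b)/4


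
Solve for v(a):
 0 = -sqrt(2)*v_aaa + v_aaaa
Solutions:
 v(a) = C1 + C2*a + C3*a^2 + C4*exp(sqrt(2)*a)


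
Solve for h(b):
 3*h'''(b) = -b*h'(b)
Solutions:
 h(b) = C1 + Integral(C2*airyai(-3^(2/3)*b/3) + C3*airybi(-3^(2/3)*b/3), b)


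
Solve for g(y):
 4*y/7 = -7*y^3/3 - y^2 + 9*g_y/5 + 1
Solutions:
 g(y) = C1 + 35*y^4/108 + 5*y^3/27 + 10*y^2/63 - 5*y/9


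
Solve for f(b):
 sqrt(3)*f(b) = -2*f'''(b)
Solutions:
 f(b) = C3*exp(-2^(2/3)*3^(1/6)*b/2) + (C1*sin(6^(2/3)*b/4) + C2*cos(6^(2/3)*b/4))*exp(2^(2/3)*3^(1/6)*b/4)


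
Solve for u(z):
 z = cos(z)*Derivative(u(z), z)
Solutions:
 u(z) = C1 + Integral(z/cos(z), z)


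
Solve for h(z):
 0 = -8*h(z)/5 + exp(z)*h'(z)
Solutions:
 h(z) = C1*exp(-8*exp(-z)/5)


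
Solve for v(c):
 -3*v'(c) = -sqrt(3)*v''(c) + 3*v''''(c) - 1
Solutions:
 v(c) = C1 + C2*exp(2^(1/3)*c*(2*sqrt(3)/(sqrt(3)*sqrt(243 - 4*sqrt(3)) + 27)^(1/3) + 2^(1/3)*(sqrt(3)*sqrt(243 - 4*sqrt(3)) + 27)^(1/3))/12)*sin(2^(1/3)*c*(-2^(1/3)*sqrt(3)*(sqrt(3)*sqrt(243 - 4*sqrt(3)) + 27)^(1/3) + 6/(sqrt(3)*sqrt(243 - 4*sqrt(3)) + 27)^(1/3))/12) + C3*exp(2^(1/3)*c*(2*sqrt(3)/(sqrt(3)*sqrt(243 - 4*sqrt(3)) + 27)^(1/3) + 2^(1/3)*(sqrt(3)*sqrt(243 - 4*sqrt(3)) + 27)^(1/3))/12)*cos(2^(1/3)*c*(-2^(1/3)*sqrt(3)*(sqrt(3)*sqrt(243 - 4*sqrt(3)) + 27)^(1/3) + 6/(sqrt(3)*sqrt(243 - 4*sqrt(3)) + 27)^(1/3))/12) + C4*exp(-2^(1/3)*c*(2*sqrt(3)/(sqrt(3)*sqrt(243 - 4*sqrt(3)) + 27)^(1/3) + 2^(1/3)*(sqrt(3)*sqrt(243 - 4*sqrt(3)) + 27)^(1/3))/6) + c/3


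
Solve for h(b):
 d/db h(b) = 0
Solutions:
 h(b) = C1


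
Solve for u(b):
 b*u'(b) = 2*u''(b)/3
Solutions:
 u(b) = C1 + C2*erfi(sqrt(3)*b/2)


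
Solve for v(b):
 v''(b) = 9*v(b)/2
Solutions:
 v(b) = C1*exp(-3*sqrt(2)*b/2) + C2*exp(3*sqrt(2)*b/2)


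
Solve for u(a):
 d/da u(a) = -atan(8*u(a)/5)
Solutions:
 Integral(1/atan(8*_y/5), (_y, u(a))) = C1 - a


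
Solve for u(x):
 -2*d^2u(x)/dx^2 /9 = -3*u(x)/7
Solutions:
 u(x) = C1*exp(-3*sqrt(42)*x/14) + C2*exp(3*sqrt(42)*x/14)


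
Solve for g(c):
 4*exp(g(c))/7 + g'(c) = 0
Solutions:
 g(c) = log(1/(C1 + 4*c)) + log(7)


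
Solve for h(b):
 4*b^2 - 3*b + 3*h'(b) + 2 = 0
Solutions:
 h(b) = C1 - 4*b^3/9 + b^2/2 - 2*b/3


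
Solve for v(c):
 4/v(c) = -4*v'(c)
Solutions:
 v(c) = -sqrt(C1 - 2*c)
 v(c) = sqrt(C1 - 2*c)


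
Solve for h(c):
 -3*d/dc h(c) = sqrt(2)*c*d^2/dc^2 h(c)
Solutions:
 h(c) = C1 + C2*c^(1 - 3*sqrt(2)/2)


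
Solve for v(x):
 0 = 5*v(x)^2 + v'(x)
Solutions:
 v(x) = 1/(C1 + 5*x)


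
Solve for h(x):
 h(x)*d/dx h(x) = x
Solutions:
 h(x) = -sqrt(C1 + x^2)
 h(x) = sqrt(C1 + x^2)


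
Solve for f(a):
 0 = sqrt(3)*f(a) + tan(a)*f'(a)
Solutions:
 f(a) = C1/sin(a)^(sqrt(3))


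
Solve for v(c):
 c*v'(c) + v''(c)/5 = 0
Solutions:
 v(c) = C1 + C2*erf(sqrt(10)*c/2)


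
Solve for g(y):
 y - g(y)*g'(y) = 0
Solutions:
 g(y) = -sqrt(C1 + y^2)
 g(y) = sqrt(C1 + y^2)


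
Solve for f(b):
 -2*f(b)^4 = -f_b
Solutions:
 f(b) = (-1/(C1 + 6*b))^(1/3)
 f(b) = (-1/(C1 + 2*b))^(1/3)*(-3^(2/3) - 3*3^(1/6)*I)/6
 f(b) = (-1/(C1 + 2*b))^(1/3)*(-3^(2/3) + 3*3^(1/6)*I)/6


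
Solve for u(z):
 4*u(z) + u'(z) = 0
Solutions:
 u(z) = C1*exp(-4*z)


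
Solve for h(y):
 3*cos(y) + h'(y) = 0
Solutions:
 h(y) = C1 - 3*sin(y)


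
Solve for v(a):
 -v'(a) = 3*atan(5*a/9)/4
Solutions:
 v(a) = C1 - 3*a*atan(5*a/9)/4 + 27*log(25*a^2 + 81)/40


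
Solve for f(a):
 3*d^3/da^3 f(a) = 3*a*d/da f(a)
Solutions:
 f(a) = C1 + Integral(C2*airyai(a) + C3*airybi(a), a)


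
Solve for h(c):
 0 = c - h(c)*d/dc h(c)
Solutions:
 h(c) = -sqrt(C1 + c^2)
 h(c) = sqrt(C1 + c^2)


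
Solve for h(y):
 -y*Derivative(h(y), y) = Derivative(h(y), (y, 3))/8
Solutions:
 h(y) = C1 + Integral(C2*airyai(-2*y) + C3*airybi(-2*y), y)


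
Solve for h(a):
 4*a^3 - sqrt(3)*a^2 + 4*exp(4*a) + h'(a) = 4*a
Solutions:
 h(a) = C1 - a^4 + sqrt(3)*a^3/3 + 2*a^2 - exp(4*a)


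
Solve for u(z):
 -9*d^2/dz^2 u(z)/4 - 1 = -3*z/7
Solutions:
 u(z) = C1 + C2*z + 2*z^3/63 - 2*z^2/9


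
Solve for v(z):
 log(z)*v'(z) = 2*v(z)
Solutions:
 v(z) = C1*exp(2*li(z))


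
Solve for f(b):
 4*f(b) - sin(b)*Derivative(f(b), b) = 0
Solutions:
 f(b) = C1*(cos(b)^2 - 2*cos(b) + 1)/(cos(b)^2 + 2*cos(b) + 1)


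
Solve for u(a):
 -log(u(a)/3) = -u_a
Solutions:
 Integral(1/(-log(_y) + log(3)), (_y, u(a))) = C1 - a


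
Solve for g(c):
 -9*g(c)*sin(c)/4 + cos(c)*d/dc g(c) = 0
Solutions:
 g(c) = C1/cos(c)^(9/4)


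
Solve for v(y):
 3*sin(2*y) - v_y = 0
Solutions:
 v(y) = C1 - 3*cos(2*y)/2


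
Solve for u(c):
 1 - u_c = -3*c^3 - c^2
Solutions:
 u(c) = C1 + 3*c^4/4 + c^3/3 + c


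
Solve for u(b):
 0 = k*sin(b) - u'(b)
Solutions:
 u(b) = C1 - k*cos(b)


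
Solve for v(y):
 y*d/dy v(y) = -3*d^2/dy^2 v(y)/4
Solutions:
 v(y) = C1 + C2*erf(sqrt(6)*y/3)


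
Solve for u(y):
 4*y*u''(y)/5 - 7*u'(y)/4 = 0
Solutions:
 u(y) = C1 + C2*y^(51/16)


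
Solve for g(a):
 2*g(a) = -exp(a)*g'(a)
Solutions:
 g(a) = C1*exp(2*exp(-a))


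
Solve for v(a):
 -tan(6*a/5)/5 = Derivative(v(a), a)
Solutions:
 v(a) = C1 + log(cos(6*a/5))/6


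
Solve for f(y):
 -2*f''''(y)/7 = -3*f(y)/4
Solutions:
 f(y) = C1*exp(-42^(1/4)*y/2) + C2*exp(42^(1/4)*y/2) + C3*sin(42^(1/4)*y/2) + C4*cos(42^(1/4)*y/2)


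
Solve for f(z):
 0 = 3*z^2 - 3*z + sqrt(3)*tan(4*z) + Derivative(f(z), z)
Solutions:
 f(z) = C1 - z^3 + 3*z^2/2 + sqrt(3)*log(cos(4*z))/4


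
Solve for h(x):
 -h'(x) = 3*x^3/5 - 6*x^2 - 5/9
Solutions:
 h(x) = C1 - 3*x^4/20 + 2*x^3 + 5*x/9


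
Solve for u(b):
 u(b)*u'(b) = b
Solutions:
 u(b) = -sqrt(C1 + b^2)
 u(b) = sqrt(C1 + b^2)


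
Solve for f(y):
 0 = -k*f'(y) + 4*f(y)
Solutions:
 f(y) = C1*exp(4*y/k)


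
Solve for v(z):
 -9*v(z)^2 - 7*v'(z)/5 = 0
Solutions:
 v(z) = 7/(C1 + 45*z)


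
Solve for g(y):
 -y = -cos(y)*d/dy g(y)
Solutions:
 g(y) = C1 + Integral(y/cos(y), y)


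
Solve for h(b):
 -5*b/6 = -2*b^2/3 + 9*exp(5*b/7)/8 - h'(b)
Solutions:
 h(b) = C1 - 2*b^3/9 + 5*b^2/12 + 63*exp(5*b/7)/40


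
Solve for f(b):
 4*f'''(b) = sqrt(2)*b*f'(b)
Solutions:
 f(b) = C1 + Integral(C2*airyai(sqrt(2)*b/2) + C3*airybi(sqrt(2)*b/2), b)


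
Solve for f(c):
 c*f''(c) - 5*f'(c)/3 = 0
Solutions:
 f(c) = C1 + C2*c^(8/3)


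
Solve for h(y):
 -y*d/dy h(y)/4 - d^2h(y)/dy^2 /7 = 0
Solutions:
 h(y) = C1 + C2*erf(sqrt(14)*y/4)


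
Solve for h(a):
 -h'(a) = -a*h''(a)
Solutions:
 h(a) = C1 + C2*a^2


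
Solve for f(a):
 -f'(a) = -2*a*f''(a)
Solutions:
 f(a) = C1 + C2*a^(3/2)


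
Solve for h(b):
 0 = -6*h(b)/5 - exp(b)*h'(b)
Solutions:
 h(b) = C1*exp(6*exp(-b)/5)


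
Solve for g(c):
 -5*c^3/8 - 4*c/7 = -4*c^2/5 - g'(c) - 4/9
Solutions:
 g(c) = C1 + 5*c^4/32 - 4*c^3/15 + 2*c^2/7 - 4*c/9


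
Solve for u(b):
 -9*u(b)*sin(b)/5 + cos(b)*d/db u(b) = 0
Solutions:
 u(b) = C1/cos(b)^(9/5)


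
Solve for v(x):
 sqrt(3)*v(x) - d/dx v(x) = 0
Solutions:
 v(x) = C1*exp(sqrt(3)*x)


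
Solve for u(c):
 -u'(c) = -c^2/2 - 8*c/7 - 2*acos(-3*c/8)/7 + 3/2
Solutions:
 u(c) = C1 + c^3/6 + 4*c^2/7 + 2*c*acos(-3*c/8)/7 - 3*c/2 + 2*sqrt(64 - 9*c^2)/21


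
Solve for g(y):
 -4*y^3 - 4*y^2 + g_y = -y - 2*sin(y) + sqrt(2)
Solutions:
 g(y) = C1 + y^4 + 4*y^3/3 - y^2/2 + sqrt(2)*y + 2*cos(y)


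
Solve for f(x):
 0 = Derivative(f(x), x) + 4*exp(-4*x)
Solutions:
 f(x) = C1 + exp(-4*x)


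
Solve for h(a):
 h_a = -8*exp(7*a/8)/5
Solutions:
 h(a) = C1 - 64*exp(7*a/8)/35


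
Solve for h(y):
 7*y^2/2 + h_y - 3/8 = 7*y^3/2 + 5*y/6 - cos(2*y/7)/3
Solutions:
 h(y) = C1 + 7*y^4/8 - 7*y^3/6 + 5*y^2/12 + 3*y/8 - 7*sin(2*y/7)/6


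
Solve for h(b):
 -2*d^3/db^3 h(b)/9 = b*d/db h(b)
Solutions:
 h(b) = C1 + Integral(C2*airyai(-6^(2/3)*b/2) + C3*airybi(-6^(2/3)*b/2), b)


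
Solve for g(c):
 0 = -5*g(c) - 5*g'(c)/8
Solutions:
 g(c) = C1*exp(-8*c)


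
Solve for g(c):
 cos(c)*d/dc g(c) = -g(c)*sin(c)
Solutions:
 g(c) = C1*cos(c)


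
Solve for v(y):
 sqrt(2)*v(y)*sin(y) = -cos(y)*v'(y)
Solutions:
 v(y) = C1*cos(y)^(sqrt(2))


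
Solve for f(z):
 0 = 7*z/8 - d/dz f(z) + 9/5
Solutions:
 f(z) = C1 + 7*z^2/16 + 9*z/5


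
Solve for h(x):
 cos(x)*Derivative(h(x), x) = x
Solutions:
 h(x) = C1 + Integral(x/cos(x), x)


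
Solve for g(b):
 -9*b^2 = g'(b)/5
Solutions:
 g(b) = C1 - 15*b^3


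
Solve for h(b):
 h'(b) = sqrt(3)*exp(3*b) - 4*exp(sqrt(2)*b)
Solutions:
 h(b) = C1 + sqrt(3)*exp(3*b)/3 - 2*sqrt(2)*exp(sqrt(2)*b)


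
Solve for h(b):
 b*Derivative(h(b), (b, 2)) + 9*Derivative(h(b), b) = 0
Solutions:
 h(b) = C1 + C2/b^8


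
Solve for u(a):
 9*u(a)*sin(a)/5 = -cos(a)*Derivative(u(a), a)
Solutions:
 u(a) = C1*cos(a)^(9/5)


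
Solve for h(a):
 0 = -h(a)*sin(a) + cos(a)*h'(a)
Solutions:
 h(a) = C1/cos(a)


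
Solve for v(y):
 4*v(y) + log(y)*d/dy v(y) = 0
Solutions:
 v(y) = C1*exp(-4*li(y))


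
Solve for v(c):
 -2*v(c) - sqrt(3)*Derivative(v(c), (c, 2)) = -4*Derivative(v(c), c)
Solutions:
 v(c) = C1*exp(c*(-sqrt(6)*sqrt(2 - sqrt(3)) + 2*sqrt(3))/3) + C2*exp(c*(sqrt(6)*sqrt(2 - sqrt(3)) + 2*sqrt(3))/3)


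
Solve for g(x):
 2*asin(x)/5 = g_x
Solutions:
 g(x) = C1 + 2*x*asin(x)/5 + 2*sqrt(1 - x^2)/5


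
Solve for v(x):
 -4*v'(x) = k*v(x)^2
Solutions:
 v(x) = 4/(C1 + k*x)


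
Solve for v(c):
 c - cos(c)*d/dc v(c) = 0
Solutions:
 v(c) = C1 + Integral(c/cos(c), c)


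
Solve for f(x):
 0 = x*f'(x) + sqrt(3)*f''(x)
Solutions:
 f(x) = C1 + C2*erf(sqrt(2)*3^(3/4)*x/6)


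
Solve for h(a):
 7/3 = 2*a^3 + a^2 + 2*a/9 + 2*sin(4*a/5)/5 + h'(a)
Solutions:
 h(a) = C1 - a^4/2 - a^3/3 - a^2/9 + 7*a/3 + cos(4*a/5)/2


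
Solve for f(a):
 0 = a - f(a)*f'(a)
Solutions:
 f(a) = -sqrt(C1 + a^2)
 f(a) = sqrt(C1 + a^2)


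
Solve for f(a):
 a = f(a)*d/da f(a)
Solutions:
 f(a) = -sqrt(C1 + a^2)
 f(a) = sqrt(C1 + a^2)


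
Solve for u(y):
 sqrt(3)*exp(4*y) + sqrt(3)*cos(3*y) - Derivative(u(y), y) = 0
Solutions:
 u(y) = C1 + sqrt(3)*exp(4*y)/4 + sqrt(3)*sin(3*y)/3


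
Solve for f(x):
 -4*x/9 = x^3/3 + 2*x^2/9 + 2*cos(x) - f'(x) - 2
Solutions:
 f(x) = C1 + x^4/12 + 2*x^3/27 + 2*x^2/9 - 2*x + 2*sin(x)


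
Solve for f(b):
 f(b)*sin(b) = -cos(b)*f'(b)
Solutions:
 f(b) = C1*cos(b)


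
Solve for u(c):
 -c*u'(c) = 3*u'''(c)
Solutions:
 u(c) = C1 + Integral(C2*airyai(-3^(2/3)*c/3) + C3*airybi(-3^(2/3)*c/3), c)


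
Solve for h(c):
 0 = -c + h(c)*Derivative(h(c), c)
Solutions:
 h(c) = -sqrt(C1 + c^2)
 h(c) = sqrt(C1 + c^2)


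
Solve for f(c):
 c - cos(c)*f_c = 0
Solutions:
 f(c) = C1 + Integral(c/cos(c), c)


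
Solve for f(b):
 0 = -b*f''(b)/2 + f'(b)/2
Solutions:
 f(b) = C1 + C2*b^2


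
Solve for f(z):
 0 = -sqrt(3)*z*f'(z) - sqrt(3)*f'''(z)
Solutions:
 f(z) = C1 + Integral(C2*airyai(-z) + C3*airybi(-z), z)


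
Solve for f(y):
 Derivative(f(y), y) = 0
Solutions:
 f(y) = C1


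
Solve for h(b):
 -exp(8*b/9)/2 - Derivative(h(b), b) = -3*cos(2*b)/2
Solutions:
 h(b) = C1 - 9*exp(8*b/9)/16 + 3*sin(2*b)/4


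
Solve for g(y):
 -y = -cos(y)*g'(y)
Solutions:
 g(y) = C1 + Integral(y/cos(y), y)


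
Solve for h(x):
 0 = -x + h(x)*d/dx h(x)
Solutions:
 h(x) = -sqrt(C1 + x^2)
 h(x) = sqrt(C1 + x^2)


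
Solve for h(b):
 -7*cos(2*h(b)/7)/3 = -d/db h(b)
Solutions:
 -7*b/3 - 7*log(sin(2*h(b)/7) - 1)/4 + 7*log(sin(2*h(b)/7) + 1)/4 = C1


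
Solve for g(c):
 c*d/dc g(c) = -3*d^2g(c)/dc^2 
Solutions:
 g(c) = C1 + C2*erf(sqrt(6)*c/6)


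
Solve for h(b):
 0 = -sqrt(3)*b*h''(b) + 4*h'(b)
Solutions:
 h(b) = C1 + C2*b^(1 + 4*sqrt(3)/3)


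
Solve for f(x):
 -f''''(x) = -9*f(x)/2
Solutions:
 f(x) = C1*exp(-2^(3/4)*sqrt(3)*x/2) + C2*exp(2^(3/4)*sqrt(3)*x/2) + C3*sin(2^(3/4)*sqrt(3)*x/2) + C4*cos(2^(3/4)*sqrt(3)*x/2)


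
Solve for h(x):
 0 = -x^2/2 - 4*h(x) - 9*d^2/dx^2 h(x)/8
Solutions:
 h(x) = C1*sin(4*sqrt(2)*x/3) + C2*cos(4*sqrt(2)*x/3) - x^2/8 + 9/128


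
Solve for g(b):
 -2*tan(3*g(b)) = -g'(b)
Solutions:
 g(b) = -asin(C1*exp(6*b))/3 + pi/3
 g(b) = asin(C1*exp(6*b))/3


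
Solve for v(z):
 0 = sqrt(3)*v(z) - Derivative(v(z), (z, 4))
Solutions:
 v(z) = C1*exp(-3^(1/8)*z) + C2*exp(3^(1/8)*z) + C3*sin(3^(1/8)*z) + C4*cos(3^(1/8)*z)


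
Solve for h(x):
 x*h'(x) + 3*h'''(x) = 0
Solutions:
 h(x) = C1 + Integral(C2*airyai(-3^(2/3)*x/3) + C3*airybi(-3^(2/3)*x/3), x)


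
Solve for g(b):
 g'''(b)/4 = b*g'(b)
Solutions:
 g(b) = C1 + Integral(C2*airyai(2^(2/3)*b) + C3*airybi(2^(2/3)*b), b)


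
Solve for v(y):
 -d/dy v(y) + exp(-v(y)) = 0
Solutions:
 v(y) = log(C1 + y)


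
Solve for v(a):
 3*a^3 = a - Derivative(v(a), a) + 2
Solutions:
 v(a) = C1 - 3*a^4/4 + a^2/2 + 2*a


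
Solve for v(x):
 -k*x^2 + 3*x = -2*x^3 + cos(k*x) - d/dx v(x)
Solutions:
 v(x) = C1 + k*x^3/3 - x^4/2 - 3*x^2/2 + sin(k*x)/k


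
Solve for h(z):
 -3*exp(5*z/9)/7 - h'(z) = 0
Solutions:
 h(z) = C1 - 27*exp(5*z/9)/35


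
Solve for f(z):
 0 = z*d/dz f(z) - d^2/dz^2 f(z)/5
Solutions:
 f(z) = C1 + C2*erfi(sqrt(10)*z/2)


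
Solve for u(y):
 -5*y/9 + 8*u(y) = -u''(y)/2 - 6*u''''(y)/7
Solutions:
 u(y) = 5*y/72 + (C1*sin(sqrt(2)*3^(3/4)*7^(1/4)*y*cos(atan(sqrt(5327)/7)/2)/3) + C2*cos(sqrt(2)*3^(3/4)*7^(1/4)*y*cos(atan(sqrt(5327)/7)/2)/3))*exp(-sqrt(2)*3^(3/4)*7^(1/4)*y*sin(atan(sqrt(5327)/7)/2)/3) + (C3*sin(sqrt(2)*3^(3/4)*7^(1/4)*y*cos(atan(sqrt(5327)/7)/2)/3) + C4*cos(sqrt(2)*3^(3/4)*7^(1/4)*y*cos(atan(sqrt(5327)/7)/2)/3))*exp(sqrt(2)*3^(3/4)*7^(1/4)*y*sin(atan(sqrt(5327)/7)/2)/3)


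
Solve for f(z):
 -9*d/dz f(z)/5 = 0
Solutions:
 f(z) = C1


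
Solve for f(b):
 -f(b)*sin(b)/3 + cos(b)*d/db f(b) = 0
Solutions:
 f(b) = C1/cos(b)^(1/3)


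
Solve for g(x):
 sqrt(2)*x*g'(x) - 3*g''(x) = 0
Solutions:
 g(x) = C1 + C2*erfi(2^(3/4)*sqrt(3)*x/6)


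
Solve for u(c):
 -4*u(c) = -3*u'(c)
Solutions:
 u(c) = C1*exp(4*c/3)


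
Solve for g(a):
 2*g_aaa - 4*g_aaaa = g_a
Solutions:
 g(a) = C1 + C4*exp(-a/2) + (C2*sin(a/2) + C3*cos(a/2))*exp(a/2)


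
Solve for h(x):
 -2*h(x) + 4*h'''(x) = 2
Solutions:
 h(x) = C3*exp(2^(2/3)*x/2) + (C1*sin(2^(2/3)*sqrt(3)*x/4) + C2*cos(2^(2/3)*sqrt(3)*x/4))*exp(-2^(2/3)*x/4) - 1


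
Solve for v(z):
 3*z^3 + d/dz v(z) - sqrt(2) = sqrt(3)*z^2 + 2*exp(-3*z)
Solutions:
 v(z) = C1 - 3*z^4/4 + sqrt(3)*z^3/3 + sqrt(2)*z - 2*exp(-3*z)/3


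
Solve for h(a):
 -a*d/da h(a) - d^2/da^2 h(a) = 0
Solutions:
 h(a) = C1 + C2*erf(sqrt(2)*a/2)


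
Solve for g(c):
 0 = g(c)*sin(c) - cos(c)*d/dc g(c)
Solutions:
 g(c) = C1/cos(c)


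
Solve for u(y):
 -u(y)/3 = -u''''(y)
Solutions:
 u(y) = C1*exp(-3^(3/4)*y/3) + C2*exp(3^(3/4)*y/3) + C3*sin(3^(3/4)*y/3) + C4*cos(3^(3/4)*y/3)


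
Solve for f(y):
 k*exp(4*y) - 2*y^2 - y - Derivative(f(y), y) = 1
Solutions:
 f(y) = C1 + k*exp(4*y)/4 - 2*y^3/3 - y^2/2 - y


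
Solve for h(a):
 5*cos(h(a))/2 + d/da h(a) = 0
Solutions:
 h(a) = pi - asin((C1 + exp(5*a))/(C1 - exp(5*a)))
 h(a) = asin((C1 + exp(5*a))/(C1 - exp(5*a)))


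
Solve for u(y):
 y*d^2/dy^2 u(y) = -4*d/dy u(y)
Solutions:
 u(y) = C1 + C2/y^3


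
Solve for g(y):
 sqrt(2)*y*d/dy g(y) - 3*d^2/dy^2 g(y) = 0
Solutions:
 g(y) = C1 + C2*erfi(2^(3/4)*sqrt(3)*y/6)


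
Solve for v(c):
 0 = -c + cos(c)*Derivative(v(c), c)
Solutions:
 v(c) = C1 + Integral(c/cos(c), c)


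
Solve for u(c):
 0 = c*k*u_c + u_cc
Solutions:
 u(c) = Piecewise((-sqrt(2)*sqrt(pi)*C1*erf(sqrt(2)*c*sqrt(k)/2)/(2*sqrt(k)) - C2, (k > 0) | (k < 0)), (-C1*c - C2, True))


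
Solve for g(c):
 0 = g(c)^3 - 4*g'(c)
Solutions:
 g(c) = -sqrt(2)*sqrt(-1/(C1 + c))
 g(c) = sqrt(2)*sqrt(-1/(C1 + c))


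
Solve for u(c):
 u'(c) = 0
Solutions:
 u(c) = C1


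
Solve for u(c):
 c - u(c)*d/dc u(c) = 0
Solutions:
 u(c) = -sqrt(C1 + c^2)
 u(c) = sqrt(C1 + c^2)


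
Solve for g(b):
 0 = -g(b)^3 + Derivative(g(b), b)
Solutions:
 g(b) = -sqrt(2)*sqrt(-1/(C1 + b))/2
 g(b) = sqrt(2)*sqrt(-1/(C1 + b))/2


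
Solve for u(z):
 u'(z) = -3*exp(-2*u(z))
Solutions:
 u(z) = log(-sqrt(C1 - 6*z))
 u(z) = log(C1 - 6*z)/2


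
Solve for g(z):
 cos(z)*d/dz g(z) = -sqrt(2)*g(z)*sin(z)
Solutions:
 g(z) = C1*cos(z)^(sqrt(2))


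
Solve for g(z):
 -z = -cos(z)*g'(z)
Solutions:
 g(z) = C1 + Integral(z/cos(z), z)


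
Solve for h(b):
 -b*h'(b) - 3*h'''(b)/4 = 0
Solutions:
 h(b) = C1 + Integral(C2*airyai(-6^(2/3)*b/3) + C3*airybi(-6^(2/3)*b/3), b)


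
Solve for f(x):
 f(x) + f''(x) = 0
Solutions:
 f(x) = C1*sin(x) + C2*cos(x)


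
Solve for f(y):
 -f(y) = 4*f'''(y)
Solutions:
 f(y) = C3*exp(-2^(1/3)*y/2) + (C1*sin(2^(1/3)*sqrt(3)*y/4) + C2*cos(2^(1/3)*sqrt(3)*y/4))*exp(2^(1/3)*y/4)


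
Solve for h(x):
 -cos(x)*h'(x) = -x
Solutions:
 h(x) = C1 + Integral(x/cos(x), x)


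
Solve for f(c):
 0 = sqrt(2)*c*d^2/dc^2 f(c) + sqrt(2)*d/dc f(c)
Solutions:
 f(c) = C1 + C2*log(c)


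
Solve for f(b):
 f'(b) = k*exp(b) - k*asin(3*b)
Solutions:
 f(b) = C1 - k*(b*asin(3*b) + sqrt(1 - 9*b^2)/3 - exp(b))


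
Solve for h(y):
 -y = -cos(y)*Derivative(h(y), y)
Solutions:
 h(y) = C1 + Integral(y/cos(y), y)


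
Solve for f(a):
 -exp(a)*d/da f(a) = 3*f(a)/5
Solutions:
 f(a) = C1*exp(3*exp(-a)/5)


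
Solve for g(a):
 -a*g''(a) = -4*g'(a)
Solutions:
 g(a) = C1 + C2*a^5


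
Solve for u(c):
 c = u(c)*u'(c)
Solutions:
 u(c) = -sqrt(C1 + c^2)
 u(c) = sqrt(C1 + c^2)


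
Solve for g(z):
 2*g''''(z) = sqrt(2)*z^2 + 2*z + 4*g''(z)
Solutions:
 g(z) = C1 + C2*z + C3*exp(-sqrt(2)*z) + C4*exp(sqrt(2)*z) - sqrt(2)*z^4/48 - z^3/12 - sqrt(2)*z^2/8


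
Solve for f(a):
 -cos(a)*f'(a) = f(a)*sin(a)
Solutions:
 f(a) = C1*cos(a)


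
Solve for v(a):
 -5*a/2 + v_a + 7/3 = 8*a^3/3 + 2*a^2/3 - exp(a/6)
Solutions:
 v(a) = C1 + 2*a^4/3 + 2*a^3/9 + 5*a^2/4 - 7*a/3 - 6*exp(a/6)


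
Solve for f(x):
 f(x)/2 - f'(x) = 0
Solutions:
 f(x) = C1*exp(x/2)


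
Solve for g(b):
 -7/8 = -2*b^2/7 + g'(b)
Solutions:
 g(b) = C1 + 2*b^3/21 - 7*b/8


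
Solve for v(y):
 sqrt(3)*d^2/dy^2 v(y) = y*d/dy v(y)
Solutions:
 v(y) = C1 + C2*erfi(sqrt(2)*3^(3/4)*y/6)


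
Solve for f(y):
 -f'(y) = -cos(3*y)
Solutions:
 f(y) = C1 + sin(3*y)/3


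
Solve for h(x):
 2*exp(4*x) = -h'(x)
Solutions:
 h(x) = C1 - exp(4*x)/2


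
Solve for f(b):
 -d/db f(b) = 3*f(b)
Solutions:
 f(b) = C1*exp(-3*b)


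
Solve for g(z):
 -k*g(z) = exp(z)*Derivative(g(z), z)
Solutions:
 g(z) = C1*exp(k*exp(-z))


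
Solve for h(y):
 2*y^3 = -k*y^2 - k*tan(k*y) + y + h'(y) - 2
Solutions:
 h(y) = C1 + k*y^3/3 + k*Piecewise((-log(cos(k*y))/k, Ne(k, 0)), (0, True)) + y^4/2 - y^2/2 + 2*y


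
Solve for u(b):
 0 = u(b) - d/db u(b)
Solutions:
 u(b) = C1*exp(b)


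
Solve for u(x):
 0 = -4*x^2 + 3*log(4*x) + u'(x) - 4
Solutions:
 u(x) = C1 + 4*x^3/3 - 3*x*log(x) - x*log(64) + 7*x


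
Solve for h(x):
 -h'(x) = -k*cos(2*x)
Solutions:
 h(x) = C1 + k*sin(2*x)/2


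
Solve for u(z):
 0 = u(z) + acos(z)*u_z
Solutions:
 u(z) = C1*exp(-Integral(1/acos(z), z))


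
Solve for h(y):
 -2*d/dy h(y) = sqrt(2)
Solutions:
 h(y) = C1 - sqrt(2)*y/2


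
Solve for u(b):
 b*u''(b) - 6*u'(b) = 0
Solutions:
 u(b) = C1 + C2*b^7


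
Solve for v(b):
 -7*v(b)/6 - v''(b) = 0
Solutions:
 v(b) = C1*sin(sqrt(42)*b/6) + C2*cos(sqrt(42)*b/6)


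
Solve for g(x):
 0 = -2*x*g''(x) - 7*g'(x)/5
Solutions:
 g(x) = C1 + C2*x^(3/10)


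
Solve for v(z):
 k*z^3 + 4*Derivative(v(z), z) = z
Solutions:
 v(z) = C1 - k*z^4/16 + z^2/8


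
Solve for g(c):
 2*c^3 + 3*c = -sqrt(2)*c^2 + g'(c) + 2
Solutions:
 g(c) = C1 + c^4/2 + sqrt(2)*c^3/3 + 3*c^2/2 - 2*c


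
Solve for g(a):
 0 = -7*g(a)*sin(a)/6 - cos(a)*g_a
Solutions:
 g(a) = C1*cos(a)^(7/6)


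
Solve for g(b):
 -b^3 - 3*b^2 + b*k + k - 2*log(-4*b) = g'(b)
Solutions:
 g(b) = C1 - b^4/4 - b^3 + b^2*k/2 + b*(k - 4*log(2) + 2) - 2*b*log(-b)


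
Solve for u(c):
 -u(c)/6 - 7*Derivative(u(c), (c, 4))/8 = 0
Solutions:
 u(c) = (C1*sin(21^(3/4)*c/21) + C2*cos(21^(3/4)*c/21))*exp(-21^(3/4)*c/21) + (C3*sin(21^(3/4)*c/21) + C4*cos(21^(3/4)*c/21))*exp(21^(3/4)*c/21)


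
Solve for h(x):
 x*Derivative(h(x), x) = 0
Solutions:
 h(x) = C1


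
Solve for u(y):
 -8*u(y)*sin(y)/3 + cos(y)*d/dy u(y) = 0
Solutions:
 u(y) = C1/cos(y)^(8/3)


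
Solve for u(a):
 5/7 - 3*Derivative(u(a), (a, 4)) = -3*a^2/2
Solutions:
 u(a) = C1 + C2*a + C3*a^2 + C4*a^3 + a^6/720 + 5*a^4/504


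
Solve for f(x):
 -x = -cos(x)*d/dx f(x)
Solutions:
 f(x) = C1 + Integral(x/cos(x), x)


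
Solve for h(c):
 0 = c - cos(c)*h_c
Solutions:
 h(c) = C1 + Integral(c/cos(c), c)


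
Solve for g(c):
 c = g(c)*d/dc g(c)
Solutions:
 g(c) = -sqrt(C1 + c^2)
 g(c) = sqrt(C1 + c^2)


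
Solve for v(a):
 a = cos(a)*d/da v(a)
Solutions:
 v(a) = C1 + Integral(a/cos(a), a)


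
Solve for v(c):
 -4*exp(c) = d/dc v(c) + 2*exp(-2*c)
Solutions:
 v(c) = C1 - 4*exp(c) + exp(-2*c)


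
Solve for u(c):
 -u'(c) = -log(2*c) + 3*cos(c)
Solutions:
 u(c) = C1 + c*log(c) - c + c*log(2) - 3*sin(c)


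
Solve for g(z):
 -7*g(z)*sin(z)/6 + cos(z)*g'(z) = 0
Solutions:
 g(z) = C1/cos(z)^(7/6)


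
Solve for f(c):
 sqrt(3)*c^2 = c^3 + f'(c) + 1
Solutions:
 f(c) = C1 - c^4/4 + sqrt(3)*c^3/3 - c


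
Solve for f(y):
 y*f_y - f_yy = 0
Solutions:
 f(y) = C1 + C2*erfi(sqrt(2)*y/2)


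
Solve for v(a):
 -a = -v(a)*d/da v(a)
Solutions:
 v(a) = -sqrt(C1 + a^2)
 v(a) = sqrt(C1 + a^2)


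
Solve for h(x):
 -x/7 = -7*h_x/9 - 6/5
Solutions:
 h(x) = C1 + 9*x^2/98 - 54*x/35


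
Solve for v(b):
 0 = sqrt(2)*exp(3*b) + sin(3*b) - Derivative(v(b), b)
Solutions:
 v(b) = C1 + sqrt(2)*exp(3*b)/3 - cos(3*b)/3


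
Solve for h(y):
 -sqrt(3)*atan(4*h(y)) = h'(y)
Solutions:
 Integral(1/atan(4*_y), (_y, h(y))) = C1 - sqrt(3)*y


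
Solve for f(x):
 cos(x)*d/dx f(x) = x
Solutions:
 f(x) = C1 + Integral(x/cos(x), x)


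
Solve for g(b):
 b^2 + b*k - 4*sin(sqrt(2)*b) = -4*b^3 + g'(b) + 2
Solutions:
 g(b) = C1 + b^4 + b^3/3 + b^2*k/2 - 2*b + 2*sqrt(2)*cos(sqrt(2)*b)


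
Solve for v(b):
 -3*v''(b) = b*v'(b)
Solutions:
 v(b) = C1 + C2*erf(sqrt(6)*b/6)


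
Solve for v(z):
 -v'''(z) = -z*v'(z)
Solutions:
 v(z) = C1 + Integral(C2*airyai(z) + C3*airybi(z), z)


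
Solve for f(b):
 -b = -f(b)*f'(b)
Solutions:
 f(b) = -sqrt(C1 + b^2)
 f(b) = sqrt(C1 + b^2)


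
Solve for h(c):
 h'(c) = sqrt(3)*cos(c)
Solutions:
 h(c) = C1 + sqrt(3)*sin(c)


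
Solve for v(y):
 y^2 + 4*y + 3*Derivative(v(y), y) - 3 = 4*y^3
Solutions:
 v(y) = C1 + y^4/3 - y^3/9 - 2*y^2/3 + y


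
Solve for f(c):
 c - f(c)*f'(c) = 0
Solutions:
 f(c) = -sqrt(C1 + c^2)
 f(c) = sqrt(C1 + c^2)


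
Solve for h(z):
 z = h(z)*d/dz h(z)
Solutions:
 h(z) = -sqrt(C1 + z^2)
 h(z) = sqrt(C1 + z^2)


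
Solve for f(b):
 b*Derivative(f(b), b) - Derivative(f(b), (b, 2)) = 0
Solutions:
 f(b) = C1 + C2*erfi(sqrt(2)*b/2)


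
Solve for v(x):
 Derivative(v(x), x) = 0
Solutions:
 v(x) = C1


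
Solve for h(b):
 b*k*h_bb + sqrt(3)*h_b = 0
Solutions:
 h(b) = C1 + b^(((re(k) - sqrt(3))*re(k) + im(k)^2)/(re(k)^2 + im(k)^2))*(C2*sin(sqrt(3)*log(b)*Abs(im(k))/(re(k)^2 + im(k)^2)) + C3*cos(sqrt(3)*log(b)*im(k)/(re(k)^2 + im(k)^2)))


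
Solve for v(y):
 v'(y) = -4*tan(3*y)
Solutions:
 v(y) = C1 + 4*log(cos(3*y))/3


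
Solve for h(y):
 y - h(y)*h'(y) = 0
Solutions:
 h(y) = -sqrt(C1 + y^2)
 h(y) = sqrt(C1 + y^2)


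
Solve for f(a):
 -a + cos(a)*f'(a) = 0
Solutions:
 f(a) = C1 + Integral(a/cos(a), a)


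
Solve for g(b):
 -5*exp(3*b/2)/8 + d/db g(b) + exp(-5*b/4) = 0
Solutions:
 g(b) = C1 + 5*exp(3*b/2)/12 + 4*exp(-5*b/4)/5


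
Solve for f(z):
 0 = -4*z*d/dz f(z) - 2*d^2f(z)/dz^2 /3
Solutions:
 f(z) = C1 + C2*erf(sqrt(3)*z)


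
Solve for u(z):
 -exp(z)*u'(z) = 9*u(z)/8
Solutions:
 u(z) = C1*exp(9*exp(-z)/8)


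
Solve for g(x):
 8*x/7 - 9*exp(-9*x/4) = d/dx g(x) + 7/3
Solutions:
 g(x) = C1 + 4*x^2/7 - 7*x/3 + 4*exp(-9*x/4)


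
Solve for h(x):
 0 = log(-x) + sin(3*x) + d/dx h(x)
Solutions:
 h(x) = C1 - x*log(-x) + x + cos(3*x)/3


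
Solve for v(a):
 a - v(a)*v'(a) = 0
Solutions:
 v(a) = -sqrt(C1 + a^2)
 v(a) = sqrt(C1 + a^2)


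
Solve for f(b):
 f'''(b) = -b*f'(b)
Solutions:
 f(b) = C1 + Integral(C2*airyai(-b) + C3*airybi(-b), b)


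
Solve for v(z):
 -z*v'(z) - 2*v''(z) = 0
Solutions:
 v(z) = C1 + C2*erf(z/2)


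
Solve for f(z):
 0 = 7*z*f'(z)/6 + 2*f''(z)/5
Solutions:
 f(z) = C1 + C2*erf(sqrt(210)*z/12)


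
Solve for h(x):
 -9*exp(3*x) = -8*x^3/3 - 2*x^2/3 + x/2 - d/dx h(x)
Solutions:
 h(x) = C1 - 2*x^4/3 - 2*x^3/9 + x^2/4 + 3*exp(3*x)


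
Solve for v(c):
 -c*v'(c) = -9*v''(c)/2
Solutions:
 v(c) = C1 + C2*erfi(c/3)


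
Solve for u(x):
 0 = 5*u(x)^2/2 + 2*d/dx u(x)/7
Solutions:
 u(x) = 4/(C1 + 35*x)


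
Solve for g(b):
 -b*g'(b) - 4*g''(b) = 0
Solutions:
 g(b) = C1 + C2*erf(sqrt(2)*b/4)


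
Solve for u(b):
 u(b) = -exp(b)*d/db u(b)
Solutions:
 u(b) = C1*exp(exp(-b))


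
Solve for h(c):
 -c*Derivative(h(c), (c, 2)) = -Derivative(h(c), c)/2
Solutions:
 h(c) = C1 + C2*c^(3/2)


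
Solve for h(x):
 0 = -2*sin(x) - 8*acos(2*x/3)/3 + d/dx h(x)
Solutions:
 h(x) = C1 + 8*x*acos(2*x/3)/3 - 4*sqrt(9 - 4*x^2)/3 - 2*cos(x)


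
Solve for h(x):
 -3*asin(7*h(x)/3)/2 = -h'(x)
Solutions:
 Integral(1/asin(7*_y/3), (_y, h(x))) = C1 + 3*x/2


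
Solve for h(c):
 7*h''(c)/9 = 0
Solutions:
 h(c) = C1 + C2*c


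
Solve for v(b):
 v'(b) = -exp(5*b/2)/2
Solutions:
 v(b) = C1 - exp(5*b/2)/5


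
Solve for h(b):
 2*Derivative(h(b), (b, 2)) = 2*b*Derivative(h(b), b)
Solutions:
 h(b) = C1 + C2*erfi(sqrt(2)*b/2)


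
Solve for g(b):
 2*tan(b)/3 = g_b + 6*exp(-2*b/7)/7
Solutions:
 g(b) = C1 + log(tan(b)^2 + 1)/3 + 3*exp(-2*b/7)


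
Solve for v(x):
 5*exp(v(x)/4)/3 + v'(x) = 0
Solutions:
 v(x) = 4*log(1/(C1 + 5*x)) + 4*log(12)


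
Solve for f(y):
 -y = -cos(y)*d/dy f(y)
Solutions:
 f(y) = C1 + Integral(y/cos(y), y)


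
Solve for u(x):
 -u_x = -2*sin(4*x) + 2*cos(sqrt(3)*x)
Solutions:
 u(x) = C1 - 2*sqrt(3)*sin(sqrt(3)*x)/3 - cos(4*x)/2


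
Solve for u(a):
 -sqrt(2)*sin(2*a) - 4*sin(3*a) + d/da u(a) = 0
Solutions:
 u(a) = C1 - sqrt(2)*cos(2*a)/2 - 4*cos(3*a)/3


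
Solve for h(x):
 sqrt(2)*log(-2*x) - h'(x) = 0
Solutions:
 h(x) = C1 + sqrt(2)*x*log(-x) + sqrt(2)*x*(-1 + log(2))


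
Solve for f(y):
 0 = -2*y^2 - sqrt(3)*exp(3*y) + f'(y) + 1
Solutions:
 f(y) = C1 + 2*y^3/3 - y + sqrt(3)*exp(3*y)/3


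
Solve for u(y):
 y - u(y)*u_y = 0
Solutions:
 u(y) = -sqrt(C1 + y^2)
 u(y) = sqrt(C1 + y^2)


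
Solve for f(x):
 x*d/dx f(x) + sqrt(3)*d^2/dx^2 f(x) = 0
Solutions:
 f(x) = C1 + C2*erf(sqrt(2)*3^(3/4)*x/6)


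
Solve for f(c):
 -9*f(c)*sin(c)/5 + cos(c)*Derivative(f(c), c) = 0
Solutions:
 f(c) = C1/cos(c)^(9/5)


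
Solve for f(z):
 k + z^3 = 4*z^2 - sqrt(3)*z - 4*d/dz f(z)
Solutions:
 f(z) = C1 - k*z/4 - z^4/16 + z^3/3 - sqrt(3)*z^2/8


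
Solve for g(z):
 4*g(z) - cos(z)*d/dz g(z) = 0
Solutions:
 g(z) = C1*(sin(z)^2 + 2*sin(z) + 1)/(sin(z)^2 - 2*sin(z) + 1)


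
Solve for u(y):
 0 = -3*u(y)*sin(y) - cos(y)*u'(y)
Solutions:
 u(y) = C1*cos(y)^3


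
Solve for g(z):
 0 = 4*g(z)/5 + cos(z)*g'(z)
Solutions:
 g(z) = C1*(sin(z) - 1)^(2/5)/(sin(z) + 1)^(2/5)


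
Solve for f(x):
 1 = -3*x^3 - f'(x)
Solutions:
 f(x) = C1 - 3*x^4/4 - x


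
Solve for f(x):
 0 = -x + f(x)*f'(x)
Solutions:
 f(x) = -sqrt(C1 + x^2)
 f(x) = sqrt(C1 + x^2)


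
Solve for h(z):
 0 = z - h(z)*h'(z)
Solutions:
 h(z) = -sqrt(C1 + z^2)
 h(z) = sqrt(C1 + z^2)


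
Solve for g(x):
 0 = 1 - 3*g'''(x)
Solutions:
 g(x) = C1 + C2*x + C3*x^2 + x^3/18


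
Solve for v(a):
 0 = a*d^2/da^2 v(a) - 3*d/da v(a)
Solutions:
 v(a) = C1 + C2*a^4


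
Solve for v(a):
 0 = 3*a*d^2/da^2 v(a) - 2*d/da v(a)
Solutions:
 v(a) = C1 + C2*a^(5/3)


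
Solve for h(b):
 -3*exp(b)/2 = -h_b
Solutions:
 h(b) = C1 + 3*exp(b)/2


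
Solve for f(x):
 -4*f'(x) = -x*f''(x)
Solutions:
 f(x) = C1 + C2*x^5


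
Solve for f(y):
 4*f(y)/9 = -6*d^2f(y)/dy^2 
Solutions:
 f(y) = C1*sin(sqrt(6)*y/9) + C2*cos(sqrt(6)*y/9)


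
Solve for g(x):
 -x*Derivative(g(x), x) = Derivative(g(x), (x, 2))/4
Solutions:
 g(x) = C1 + C2*erf(sqrt(2)*x)


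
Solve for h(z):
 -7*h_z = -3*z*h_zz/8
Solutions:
 h(z) = C1 + C2*z^(59/3)


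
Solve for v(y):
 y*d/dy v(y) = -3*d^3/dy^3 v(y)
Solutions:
 v(y) = C1 + Integral(C2*airyai(-3^(2/3)*y/3) + C3*airybi(-3^(2/3)*y/3), y)


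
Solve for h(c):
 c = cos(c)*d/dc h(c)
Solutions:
 h(c) = C1 + Integral(c/cos(c), c)


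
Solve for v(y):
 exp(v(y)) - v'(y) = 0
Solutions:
 v(y) = log(-1/(C1 + y))


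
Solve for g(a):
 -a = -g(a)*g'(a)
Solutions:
 g(a) = -sqrt(C1 + a^2)
 g(a) = sqrt(C1 + a^2)


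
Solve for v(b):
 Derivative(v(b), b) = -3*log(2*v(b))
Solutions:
 Integral(1/(log(_y) + log(2)), (_y, v(b)))/3 = C1 - b


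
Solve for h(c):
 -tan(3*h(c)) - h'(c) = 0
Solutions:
 h(c) = -asin(C1*exp(-3*c))/3 + pi/3
 h(c) = asin(C1*exp(-3*c))/3


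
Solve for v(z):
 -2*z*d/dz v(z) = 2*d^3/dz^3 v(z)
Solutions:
 v(z) = C1 + Integral(C2*airyai(-z) + C3*airybi(-z), z)


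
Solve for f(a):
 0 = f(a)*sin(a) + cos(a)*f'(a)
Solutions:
 f(a) = C1*cos(a)


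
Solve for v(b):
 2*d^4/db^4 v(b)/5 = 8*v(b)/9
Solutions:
 v(b) = C1*exp(-5^(1/4)*sqrt(6)*b/3) + C2*exp(5^(1/4)*sqrt(6)*b/3) + C3*sin(5^(1/4)*sqrt(6)*b/3) + C4*cos(5^(1/4)*sqrt(6)*b/3)


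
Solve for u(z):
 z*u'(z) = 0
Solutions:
 u(z) = C1


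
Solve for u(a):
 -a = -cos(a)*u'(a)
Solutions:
 u(a) = C1 + Integral(a/cos(a), a)


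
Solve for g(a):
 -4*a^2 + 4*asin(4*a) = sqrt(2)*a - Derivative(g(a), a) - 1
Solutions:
 g(a) = C1 + 4*a^3/3 + sqrt(2)*a^2/2 - 4*a*asin(4*a) - a - sqrt(1 - 16*a^2)


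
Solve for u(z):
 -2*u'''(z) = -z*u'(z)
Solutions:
 u(z) = C1 + Integral(C2*airyai(2^(2/3)*z/2) + C3*airybi(2^(2/3)*z/2), z)


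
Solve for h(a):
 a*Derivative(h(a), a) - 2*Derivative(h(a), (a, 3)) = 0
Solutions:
 h(a) = C1 + Integral(C2*airyai(2^(2/3)*a/2) + C3*airybi(2^(2/3)*a/2), a)


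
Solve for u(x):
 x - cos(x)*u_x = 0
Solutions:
 u(x) = C1 + Integral(x/cos(x), x)


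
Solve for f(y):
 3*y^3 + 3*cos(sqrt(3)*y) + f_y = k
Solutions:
 f(y) = C1 + k*y - 3*y^4/4 - sqrt(3)*sin(sqrt(3)*y)


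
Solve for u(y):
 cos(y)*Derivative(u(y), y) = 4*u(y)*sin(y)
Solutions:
 u(y) = C1/cos(y)^4


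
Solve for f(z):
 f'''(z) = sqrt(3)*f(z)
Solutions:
 f(z) = C3*exp(3^(1/6)*z) + (C1*sin(3^(2/3)*z/2) + C2*cos(3^(2/3)*z/2))*exp(-3^(1/6)*z/2)


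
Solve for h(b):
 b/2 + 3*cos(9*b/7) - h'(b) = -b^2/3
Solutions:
 h(b) = C1 + b^3/9 + b^2/4 + 7*sin(9*b/7)/3


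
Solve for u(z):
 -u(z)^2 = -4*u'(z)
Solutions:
 u(z) = -4/(C1 + z)


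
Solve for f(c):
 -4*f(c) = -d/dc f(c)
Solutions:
 f(c) = C1*exp(4*c)


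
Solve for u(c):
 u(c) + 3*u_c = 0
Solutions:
 u(c) = C1*exp(-c/3)


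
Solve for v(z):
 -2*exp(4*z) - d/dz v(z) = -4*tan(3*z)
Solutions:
 v(z) = C1 - exp(4*z)/2 - 4*log(cos(3*z))/3


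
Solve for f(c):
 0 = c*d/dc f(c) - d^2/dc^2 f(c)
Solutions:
 f(c) = C1 + C2*erfi(sqrt(2)*c/2)


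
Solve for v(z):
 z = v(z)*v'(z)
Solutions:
 v(z) = -sqrt(C1 + z^2)
 v(z) = sqrt(C1 + z^2)


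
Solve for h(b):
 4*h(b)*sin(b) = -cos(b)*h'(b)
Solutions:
 h(b) = C1*cos(b)^4


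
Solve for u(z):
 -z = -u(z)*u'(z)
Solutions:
 u(z) = -sqrt(C1 + z^2)
 u(z) = sqrt(C1 + z^2)


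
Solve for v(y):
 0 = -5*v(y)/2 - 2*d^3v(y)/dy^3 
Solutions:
 v(y) = C3*exp(-10^(1/3)*y/2) + (C1*sin(10^(1/3)*sqrt(3)*y/4) + C2*cos(10^(1/3)*sqrt(3)*y/4))*exp(10^(1/3)*y/4)


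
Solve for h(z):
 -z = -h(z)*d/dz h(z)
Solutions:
 h(z) = -sqrt(C1 + z^2)
 h(z) = sqrt(C1 + z^2)


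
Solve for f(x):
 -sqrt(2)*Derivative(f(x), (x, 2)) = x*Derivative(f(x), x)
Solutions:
 f(x) = C1 + C2*erf(2^(1/4)*x/2)


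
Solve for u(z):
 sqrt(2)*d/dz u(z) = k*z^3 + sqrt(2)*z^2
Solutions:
 u(z) = C1 + sqrt(2)*k*z^4/8 + z^3/3


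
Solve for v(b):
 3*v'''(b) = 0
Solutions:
 v(b) = C1 + C2*b + C3*b^2


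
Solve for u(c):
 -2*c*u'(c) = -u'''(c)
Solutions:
 u(c) = C1 + Integral(C2*airyai(2^(1/3)*c) + C3*airybi(2^(1/3)*c), c)


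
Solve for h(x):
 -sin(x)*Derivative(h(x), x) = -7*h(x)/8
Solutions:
 h(x) = C1*(cos(x) - 1)^(7/16)/(cos(x) + 1)^(7/16)


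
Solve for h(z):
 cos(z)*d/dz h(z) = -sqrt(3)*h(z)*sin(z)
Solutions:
 h(z) = C1*cos(z)^(sqrt(3))


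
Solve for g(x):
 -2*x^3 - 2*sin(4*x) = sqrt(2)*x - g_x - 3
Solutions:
 g(x) = C1 + x^4/2 + sqrt(2)*x^2/2 - 3*x - cos(4*x)/2


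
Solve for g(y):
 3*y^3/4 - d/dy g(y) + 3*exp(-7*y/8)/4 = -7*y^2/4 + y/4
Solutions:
 g(y) = C1 + 3*y^4/16 + 7*y^3/12 - y^2/8 - 6*exp(-7*y/8)/7


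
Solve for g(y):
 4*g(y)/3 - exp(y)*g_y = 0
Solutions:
 g(y) = C1*exp(-4*exp(-y)/3)


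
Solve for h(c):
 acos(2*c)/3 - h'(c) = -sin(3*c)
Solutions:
 h(c) = C1 + c*acos(2*c)/3 - sqrt(1 - 4*c^2)/6 - cos(3*c)/3


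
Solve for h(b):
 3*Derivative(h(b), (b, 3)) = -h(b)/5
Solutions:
 h(b) = C3*exp(-15^(2/3)*b/15) + (C1*sin(3^(1/6)*5^(2/3)*b/10) + C2*cos(3^(1/6)*5^(2/3)*b/10))*exp(15^(2/3)*b/30)


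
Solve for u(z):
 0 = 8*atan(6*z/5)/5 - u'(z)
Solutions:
 u(z) = C1 + 8*z*atan(6*z/5)/5 - 2*log(36*z^2 + 25)/3


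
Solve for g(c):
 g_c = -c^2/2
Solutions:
 g(c) = C1 - c^3/6


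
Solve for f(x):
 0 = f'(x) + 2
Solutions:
 f(x) = C1 - 2*x


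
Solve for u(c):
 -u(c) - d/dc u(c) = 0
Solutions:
 u(c) = C1*exp(-c)


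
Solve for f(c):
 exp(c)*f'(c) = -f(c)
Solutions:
 f(c) = C1*exp(exp(-c))


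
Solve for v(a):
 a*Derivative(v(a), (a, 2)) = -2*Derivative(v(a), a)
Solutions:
 v(a) = C1 + C2/a


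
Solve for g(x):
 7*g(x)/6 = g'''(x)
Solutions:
 g(x) = C3*exp(6^(2/3)*7^(1/3)*x/6) + (C1*sin(2^(2/3)*3^(1/6)*7^(1/3)*x/4) + C2*cos(2^(2/3)*3^(1/6)*7^(1/3)*x/4))*exp(-6^(2/3)*7^(1/3)*x/12)


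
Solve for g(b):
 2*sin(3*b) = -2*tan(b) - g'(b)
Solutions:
 g(b) = C1 + 2*log(cos(b)) + 2*cos(3*b)/3


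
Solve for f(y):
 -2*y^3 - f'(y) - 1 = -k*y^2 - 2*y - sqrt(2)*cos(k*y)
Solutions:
 f(y) = C1 + k*y^3/3 - y^4/2 + y^2 - y + sqrt(2)*sin(k*y)/k


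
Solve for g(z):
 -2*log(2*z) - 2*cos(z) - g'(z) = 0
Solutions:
 g(z) = C1 - 2*z*log(z) - 2*z*log(2) + 2*z - 2*sin(z)


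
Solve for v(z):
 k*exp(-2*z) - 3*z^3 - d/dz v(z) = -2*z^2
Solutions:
 v(z) = C1 - k*exp(-2*z)/2 - 3*z^4/4 + 2*z^3/3


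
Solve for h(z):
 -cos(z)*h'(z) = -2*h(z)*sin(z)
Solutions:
 h(z) = C1/cos(z)^2


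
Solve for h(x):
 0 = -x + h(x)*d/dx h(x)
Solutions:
 h(x) = -sqrt(C1 + x^2)
 h(x) = sqrt(C1 + x^2)


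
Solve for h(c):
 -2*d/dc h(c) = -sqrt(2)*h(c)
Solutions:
 h(c) = C1*exp(sqrt(2)*c/2)


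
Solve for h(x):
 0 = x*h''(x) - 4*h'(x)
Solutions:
 h(x) = C1 + C2*x^5


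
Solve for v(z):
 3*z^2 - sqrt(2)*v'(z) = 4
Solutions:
 v(z) = C1 + sqrt(2)*z^3/2 - 2*sqrt(2)*z


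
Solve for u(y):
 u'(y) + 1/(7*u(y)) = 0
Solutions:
 u(y) = -sqrt(C1 - 14*y)/7
 u(y) = sqrt(C1 - 14*y)/7


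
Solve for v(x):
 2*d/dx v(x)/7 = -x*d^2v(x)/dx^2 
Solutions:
 v(x) = C1 + C2*x^(5/7)


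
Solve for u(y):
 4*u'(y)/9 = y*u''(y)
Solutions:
 u(y) = C1 + C2*y^(13/9)


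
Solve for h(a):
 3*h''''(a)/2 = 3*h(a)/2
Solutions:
 h(a) = C1*exp(-a) + C2*exp(a) + C3*sin(a) + C4*cos(a)


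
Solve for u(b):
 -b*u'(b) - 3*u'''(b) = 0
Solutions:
 u(b) = C1 + Integral(C2*airyai(-3^(2/3)*b/3) + C3*airybi(-3^(2/3)*b/3), b)


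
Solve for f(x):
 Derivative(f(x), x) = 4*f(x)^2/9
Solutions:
 f(x) = -9/(C1 + 4*x)


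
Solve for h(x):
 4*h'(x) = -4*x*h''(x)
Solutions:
 h(x) = C1 + C2*log(x)


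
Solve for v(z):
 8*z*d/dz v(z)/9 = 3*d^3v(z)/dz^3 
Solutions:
 v(z) = C1 + Integral(C2*airyai(2*z/3) + C3*airybi(2*z/3), z)


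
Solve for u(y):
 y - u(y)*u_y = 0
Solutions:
 u(y) = -sqrt(C1 + y^2)
 u(y) = sqrt(C1 + y^2)


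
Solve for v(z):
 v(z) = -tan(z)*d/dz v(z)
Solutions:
 v(z) = C1/sin(z)


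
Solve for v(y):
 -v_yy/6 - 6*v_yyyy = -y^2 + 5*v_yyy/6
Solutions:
 v(y) = C1 + C2*y + y^4/2 - 10*y^3 - 66*y^2 + (C3*sin(sqrt(119)*y/72) + C4*cos(sqrt(119)*y/72))*exp(-5*y/72)
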